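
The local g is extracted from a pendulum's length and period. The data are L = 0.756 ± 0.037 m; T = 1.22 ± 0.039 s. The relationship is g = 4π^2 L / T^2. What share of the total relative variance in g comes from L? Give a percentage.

36.9%

(δg/g)² = (1·δL/L)² + (-2·δT/T)²
  L term: (1×0.0489)² = 0.00240
  T term: (-2×0.0320)² = 0.00409
Total = 0.00648. Share from L = 0.00240/0.00648 = 0.369.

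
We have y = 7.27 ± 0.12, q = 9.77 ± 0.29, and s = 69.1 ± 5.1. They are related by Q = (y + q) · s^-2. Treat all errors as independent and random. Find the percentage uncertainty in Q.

14.9%

Let u = y + q = 17.0. δu = √(δy² + δq²) = √(0.0144 + 0.0841) = 0.314, so δu/u = 0.0184.
Q is then a monomial in u, s:
δQ/Q = √((δu/u)² + (-2·δs/s)²) = √(0.000339 + 0.0218) = 0.149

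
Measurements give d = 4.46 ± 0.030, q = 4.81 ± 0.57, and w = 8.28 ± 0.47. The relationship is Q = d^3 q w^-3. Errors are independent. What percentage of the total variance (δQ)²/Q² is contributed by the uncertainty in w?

66.7%

(δQ/Q)² = (3·δd/d)² + (1·δq/q)² + (-3·δw/w)²
  d term: (3×0.00673)² = 0.000407
  q term: (1×0.119)² = 0.0140
  w term: (-3×0.0568)² = 0.0290
Total = 0.0434. Share from w = 0.0290/0.0434 = 0.667.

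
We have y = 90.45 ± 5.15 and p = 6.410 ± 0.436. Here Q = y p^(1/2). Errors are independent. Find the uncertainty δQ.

Since Q is a product/quotient, work with relative uncertainties:
  (1·δy/y)² = (1×0.0569)² = 0.00324;  (½·δp/p)² = (0.5×0.0680)² = 0.00116
δQ/Q = √(0.00440) = 0.0663
Q = 229.0, so δQ = 0.0663 × 229.0 = 15.2.

15.2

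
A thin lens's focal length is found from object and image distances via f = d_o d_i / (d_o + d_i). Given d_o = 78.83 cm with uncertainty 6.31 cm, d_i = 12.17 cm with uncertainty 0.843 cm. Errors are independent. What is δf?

∂f/∂d_o = (d_i/(d_o+d_i))² = 0.0179;  ∂f/∂d_i = (d_o/(d_o+d_i))² = 0.750
δf = √((∂f/∂d_o · δd_o)² + (∂f/∂d_i · δd_i)²) = √(0.0127 + 0.400) = 0.643 cm

0.643 cm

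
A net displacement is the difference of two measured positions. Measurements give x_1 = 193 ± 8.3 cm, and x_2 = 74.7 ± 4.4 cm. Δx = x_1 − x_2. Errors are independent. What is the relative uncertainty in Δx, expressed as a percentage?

Sums and differences: (δΔx)² = Σ (cᵢ δxᵢ)².
  (δx_1)² = 68.9;  (δx_2)² = 19.4
δΔx = √(88.3) = 9.39 cm
Δx = 118 cm, so δΔx/Δx = 9.39/118 = 0.0794.

7.94%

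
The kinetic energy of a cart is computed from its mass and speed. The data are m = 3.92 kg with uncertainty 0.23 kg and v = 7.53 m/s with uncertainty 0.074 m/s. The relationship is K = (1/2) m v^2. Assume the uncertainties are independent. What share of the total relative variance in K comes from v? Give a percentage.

(δK/K)² = (1·δm/m)² + (2·δv/v)²
  m term: (1×0.0587)² = 0.00344
  v term: (2×0.00983)² = 0.000386
Total = 0.00383. Share from v = 0.000386/0.00383 = 0.101.

10.1%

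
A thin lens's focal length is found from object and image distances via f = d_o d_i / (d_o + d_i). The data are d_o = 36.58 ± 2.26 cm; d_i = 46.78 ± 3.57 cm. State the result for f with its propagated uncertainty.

∂f/∂d_o = (d_i/(d_o+d_i))² = 0.315;  ∂f/∂d_i = (d_o/(d_o+d_i))² = 0.193
δf = √((∂f/∂d_o · δd_o)² + (∂f/∂d_i · δd_i)²) = √(0.507 + 0.473) = 0.990 cm
f = 20.53 cm.

20.53 ± 0.990 cm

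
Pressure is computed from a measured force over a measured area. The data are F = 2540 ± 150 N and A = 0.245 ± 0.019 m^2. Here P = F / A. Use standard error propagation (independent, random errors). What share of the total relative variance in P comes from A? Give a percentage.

(δP/P)² = (1·δF/F)² + (-1·δA/A)²
  F term: (1×0.0591)² = 0.00349
  A term: (-1×0.0776)² = 0.00601
Total = 0.00950. Share from A = 0.00601/0.00950 = 0.633.

63.3%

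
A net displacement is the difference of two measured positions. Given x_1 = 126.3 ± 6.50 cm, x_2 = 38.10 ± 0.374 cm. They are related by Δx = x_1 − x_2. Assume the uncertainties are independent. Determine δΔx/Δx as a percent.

7.38%

Absolute uncertainties add in quadrature for a linear combination:
  (δx_1)² = 42.2;  (δx_2)² = 0.140
δΔx = √(42.4) = 6.51 cm
Δx = 88.20 cm, so δΔx/Δx = 6.51/88.20 = 0.0738.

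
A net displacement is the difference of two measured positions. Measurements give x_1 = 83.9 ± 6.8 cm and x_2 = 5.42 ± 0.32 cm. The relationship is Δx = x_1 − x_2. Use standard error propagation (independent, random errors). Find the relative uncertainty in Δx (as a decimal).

For a sum/difference, combine absolute errors in quadrature:
  (δx_1)² = 46.2;  (δx_2)² = 0.102
δΔx = √(46.3) = 6.81 cm
Δx = 78.5 cm, so δΔx/Δx = 6.81/78.5 = 0.0867.

0.0867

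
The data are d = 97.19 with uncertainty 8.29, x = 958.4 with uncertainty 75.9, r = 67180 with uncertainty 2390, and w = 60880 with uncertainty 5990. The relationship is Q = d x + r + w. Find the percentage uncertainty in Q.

Let p = d·x = 93150. δp/p = √((1·δd/d)² + (1·δx/x)²) = √(0.00728 + 0.00627) = 0.116, so δp = 10800.
Q = p + r + w: δQ = √(δp² + δr² + δw²) = √(1.18e+08 + 5.71e+06 + 3.59e+07) = 12600
Q = 221200, so δQ/Q = 12600/221200 = 0.0570.

5.70%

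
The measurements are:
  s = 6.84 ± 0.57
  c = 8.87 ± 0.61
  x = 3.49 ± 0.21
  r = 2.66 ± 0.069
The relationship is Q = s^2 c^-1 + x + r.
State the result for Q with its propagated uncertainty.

Let p = s^2·c^-1 = 5.27. δp/p = √((2·δs/s)² + (-1·δc/c)²) = √(0.0278 + 0.00473) = 0.180, so δp = 0.951.
Q = p + x + r: δQ = √(δp² + δx² + δr²) = √(0.904 + 0.0441 + 0.00476) = 0.976
Q = 11.4.

11.4 ± 0.976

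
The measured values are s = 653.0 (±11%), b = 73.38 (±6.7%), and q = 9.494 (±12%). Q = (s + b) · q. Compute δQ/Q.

Let u = s + b = 726.4. δu = √(δs² + δb²) = √(5160 + 24.2) = 72.0, so δu/u = 0.0991.
Q is then a monomial in u, q:
δQ/Q = √((δu/u)² + (1·δq/q)²) = √(0.00982 + 0.0144) = 0.156

0.156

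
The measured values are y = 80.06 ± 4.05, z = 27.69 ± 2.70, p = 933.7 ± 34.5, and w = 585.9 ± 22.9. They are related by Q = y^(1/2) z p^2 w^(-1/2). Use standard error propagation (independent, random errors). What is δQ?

Products/powers → add relative errors in quadrature, weighted by exponent:
  (½·δy/y)² = (0.5×0.0506)² = 0.000640;  (1·δz/z)² = (1×0.0975)² = 0.00951;  (2·δp/p)² = (2×0.0369)² = 0.00546;  (−½·δw/w)² = (-0.5×0.0391)² = 0.000382
δQ/Q = √(0.0160) = 0.126
Q = 8.923e+06, so δQ = 0.126 × 8.923e+06 = 1.13e+06.

1.13e+06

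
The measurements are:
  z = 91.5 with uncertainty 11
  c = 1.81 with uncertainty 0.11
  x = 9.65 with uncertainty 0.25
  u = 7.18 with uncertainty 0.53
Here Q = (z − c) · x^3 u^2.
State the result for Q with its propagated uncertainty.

Let w = z − c = 89.7. δw = √(δz² + δc²) = √(121 + 0.0121) = 11.0, so δw/w = 0.123.
Q is then a monomial in w, x, u:
δQ/Q = √((δw/w)² + (3·δx/x)² + (2·δu/u)²) = √(0.0150 + 0.00604 + 0.0218) = 0.207
Q = 4.16e+06, so δQ = 0.207 × 4.16e+06 = 8.6e+05.

(4.16 ± 0.860) × 10^6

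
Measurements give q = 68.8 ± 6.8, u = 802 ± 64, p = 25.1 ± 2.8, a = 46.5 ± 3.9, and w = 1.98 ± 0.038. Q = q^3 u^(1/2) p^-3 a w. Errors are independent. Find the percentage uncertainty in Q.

45.7%

Relative error in a monomial: (δQ/Q)² = Σ (nᵢ · δxᵢ/xᵢ)².
  (3·δq/q)² = (3×0.0988)² = 0.0879;  (½·δu/u)² = (0.5×0.0798)² = 0.00159;  (-3·δp/p)² = (-3×0.112)² = 0.112;  (1·δa/a)² = (1×0.0839)² = 0.00703;  (1·δw/w)² = (1×0.0192)² = 0.000368
δQ/Q = √(0.209) = 0.457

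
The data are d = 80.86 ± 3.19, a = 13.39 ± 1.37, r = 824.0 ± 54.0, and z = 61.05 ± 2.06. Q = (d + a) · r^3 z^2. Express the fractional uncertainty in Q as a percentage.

Let u = d + a = 94.25. δu = √(δd² + δa²) = √(10.2 + 1.88) = 3.47, so δu/u = 0.0368.
Q is then a monomial in u, r, z:
δQ/Q = √((δu/u)² + (3·δr/r)² + (2·δz/z)²) = √(0.00136 + 0.0387 + 0.00455) = 0.211

21.1%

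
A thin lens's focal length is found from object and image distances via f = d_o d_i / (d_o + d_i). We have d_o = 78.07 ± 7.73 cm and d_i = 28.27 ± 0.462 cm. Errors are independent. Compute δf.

0.600 cm

∂f/∂d_o = (d_i/(d_o+d_i))² = 0.0707;  ∂f/∂d_i = (d_o/(d_o+d_i))² = 0.539
δf = √((∂f/∂d_o · δd_o)² + (∂f/∂d_i · δd_i)²) = √(0.298 + 0.0620) = 0.600 cm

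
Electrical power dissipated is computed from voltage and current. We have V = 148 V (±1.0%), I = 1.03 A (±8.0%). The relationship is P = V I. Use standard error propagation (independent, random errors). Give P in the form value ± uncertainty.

152 ± 12.3 W

Each factor contributes (exponent × relative error)² to (δP/P)²:
  (1·δV/V)² = (1×0.0100)² = 0.000100;  (1·δI/I)² = (1×0.0800)² = 0.00640
δP/P = √(0.00650) = 0.0806
P = 152 W, so δP = 0.0806 × 152 = 12.3 W.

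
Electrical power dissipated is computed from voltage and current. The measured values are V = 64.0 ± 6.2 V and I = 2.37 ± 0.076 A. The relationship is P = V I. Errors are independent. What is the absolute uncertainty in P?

Products/powers → add relative errors in quadrature, weighted by exponent:
  (1·δV/V)² = (1×0.0969)² = 0.00938;  (1·δI/I)² = (1×0.0321)² = 0.00103
δP/P = √(0.0104) = 0.102
P = 152 W, so δP = 0.102 × 152 = 15.5 W.

15.5 W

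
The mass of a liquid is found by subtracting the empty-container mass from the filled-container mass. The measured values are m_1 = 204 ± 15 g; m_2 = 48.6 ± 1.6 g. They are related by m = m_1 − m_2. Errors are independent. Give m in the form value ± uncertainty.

155 ± 15.1 g

For a sum/difference, combine absolute errors in quadrature:
  (δm_1)² = 225;  (δm_2)² = 2.56
δm = √(228) = 15.1 g
m = 155 g.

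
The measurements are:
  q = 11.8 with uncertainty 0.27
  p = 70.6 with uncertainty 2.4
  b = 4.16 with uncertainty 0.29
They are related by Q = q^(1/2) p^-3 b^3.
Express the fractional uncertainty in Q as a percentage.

Since Q is a product/quotient, work with relative uncertainties:
  (½·δq/q)² = (0.5×0.0229)² = 0.000131;  (-3·δp/p)² = (-3×0.0340)² = 0.0104;  (3·δb/b)² = (3×0.0697)² = 0.0437
δQ/Q = √(0.0543) = 0.233

23.3%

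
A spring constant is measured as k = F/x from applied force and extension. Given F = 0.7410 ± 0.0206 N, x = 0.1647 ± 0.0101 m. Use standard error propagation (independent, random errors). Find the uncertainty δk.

0.303 N/m

Products/powers → add relative errors in quadrature, weighted by exponent:
  (1·δF/F)² = (1×0.0278)² = 0.000773;  (-1·δx/x)² = (-1×0.0613)² = 0.00376
δk/k = √(0.00453) = 0.0673
k = 4.499 N/m, so δk = 0.0673 × 4.499 = 0.303 N/m.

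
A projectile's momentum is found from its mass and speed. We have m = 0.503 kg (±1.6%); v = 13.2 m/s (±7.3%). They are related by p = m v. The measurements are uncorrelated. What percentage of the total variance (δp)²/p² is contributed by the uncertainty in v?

(δp/p)² = (1·δm/m)² + (1·δv/v)²
  m term: (1×0.0160)² = 0.000256
  v term: (1×0.0730)² = 0.00533
Total = 0.00558. Share from v = 0.00533/0.00558 = 0.954.

95.4%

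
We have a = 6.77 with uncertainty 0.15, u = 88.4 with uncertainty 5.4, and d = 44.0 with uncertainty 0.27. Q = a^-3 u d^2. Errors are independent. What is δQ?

Q is a product of powers, so relative uncertainties combine in quadrature:
  (-3·δa/a)² = (-3×0.0222)² = 0.00442;  (1·δu/u)² = (1×0.0611)² = 0.00373;  (2·δd/d)² = (2×0.00614)² = 0.000151
δQ/Q = √(0.00830) = 0.0911
Q = 552, so δQ = 0.0911 × 552 = 50.3.

50.3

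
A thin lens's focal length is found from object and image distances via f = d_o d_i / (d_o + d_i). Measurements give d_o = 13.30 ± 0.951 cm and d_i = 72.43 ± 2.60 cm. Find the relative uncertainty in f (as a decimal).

0.0607

∂f/∂d_o = (d_i/(d_o+d_i))² = 0.714;  ∂f/∂d_i = (d_o/(d_o+d_i))² = 0.0241
δf = √((∂f/∂d_o · δd_o)² + (∂f/∂d_i · δd_i)²) = √(0.461 + 0.00392) = 0.682 cm
f = 11.24 cm, so δf/f = 0.682/11.24 = 0.0607.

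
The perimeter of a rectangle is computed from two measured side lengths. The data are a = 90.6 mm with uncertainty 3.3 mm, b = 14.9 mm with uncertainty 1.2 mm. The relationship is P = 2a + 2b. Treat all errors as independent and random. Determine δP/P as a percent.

3.33%

Sums and differences: (δP)² = Σ (cᵢ δxᵢ)².
  (2·δa)² = 43.6;  (2·δb)² = 5.76
δP = √(49.3) = 7.02 mm
P = 211 mm, so δP/P = 7.02/211 = 0.0333.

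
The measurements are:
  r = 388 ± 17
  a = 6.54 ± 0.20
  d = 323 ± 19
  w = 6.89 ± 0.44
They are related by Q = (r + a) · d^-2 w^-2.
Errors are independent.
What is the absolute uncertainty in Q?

Let u = r + a = 395. δu = √(δr² + δa²) = √(289 + 0.0400) = 17.0, so δu/u = 0.0431.
Q is then a monomial in u, d, w:
δQ/Q = √((δu/u)² + (-2·δd/d)² + (-2·δw/w)²) = √(0.00186 + 0.0138 + 0.0163) = 0.179
Q = 7.97e-05, so δQ = 0.179 × 7.97e-05 = 1.43e-05.

1.43e-05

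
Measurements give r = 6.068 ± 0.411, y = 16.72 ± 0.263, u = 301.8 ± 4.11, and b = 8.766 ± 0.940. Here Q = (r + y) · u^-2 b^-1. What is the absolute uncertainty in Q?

Let w = r + y = 22.79. δw = √(δr² + δy²) = √(0.169 + 0.0692) = 0.488, so δw/w = 0.0214.
Q is then a monomial in w, u, b:
δQ/Q = √((δw/w)² + (-2·δu/u)² + (-1·δb/b)²) = √(0.000458 + 0.000742 + 0.0115) = 0.113
Q = 2.854e-05, so δQ = 0.113 × 2.854e-05 = 3.22e-06.

3.22e-06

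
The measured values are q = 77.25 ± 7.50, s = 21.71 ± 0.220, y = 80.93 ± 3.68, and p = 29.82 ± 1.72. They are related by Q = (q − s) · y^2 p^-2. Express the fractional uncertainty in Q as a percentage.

20.0%

Let u = q − s = 55.54. δu = √(δq² + δs²) = √(56.2 + 0.0484) = 7.50, so δu/u = 0.135.
Q is then a monomial in u, y, p:
δQ/Q = √((δu/u)² + (2·δy/y)² + (-2·δp/p)²) = √(0.0183 + 0.00827 + 0.0133) = 0.200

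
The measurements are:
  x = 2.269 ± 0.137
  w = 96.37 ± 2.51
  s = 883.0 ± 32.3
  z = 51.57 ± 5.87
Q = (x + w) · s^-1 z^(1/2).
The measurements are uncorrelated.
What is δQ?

0.0580

Let u = x + w = 98.64. δu = √(δx² + δw²) = √(0.0188 + 6.30) = 2.51, so δu/u = 0.0255.
Q is then a monomial in u, s, z:
δQ/Q = √((δu/u)² + (-1·δs/s)² + (½·δz/z)²) = √(0.000649 + 0.00134 + 0.00324) = 0.0723
Q = 0.8022, so δQ = 0.0723 × 0.8022 = 0.0580.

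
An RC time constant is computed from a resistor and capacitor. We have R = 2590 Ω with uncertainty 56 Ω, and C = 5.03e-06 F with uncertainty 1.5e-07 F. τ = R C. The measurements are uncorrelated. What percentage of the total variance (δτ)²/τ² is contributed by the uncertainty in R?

34.5%

(δτ/τ)² = (1·δR/R)² + (1·δC/C)²
  R term: (1×0.0216)² = 0.000467
  C term: (1×0.0298)² = 0.000889
Total = 0.00136. Share from R = 0.000467/0.00136 = 0.345.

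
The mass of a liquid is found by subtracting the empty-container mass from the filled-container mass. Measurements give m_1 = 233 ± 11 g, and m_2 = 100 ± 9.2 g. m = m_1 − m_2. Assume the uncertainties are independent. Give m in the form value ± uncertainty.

Sums and differences: (δm)² = Σ (cᵢ δxᵢ)².
  (δm_1)² = 121;  (δm_2)² = 84.6
δm = √(206) = 14.3 g
m = 133 g.

133 ± 14.3 g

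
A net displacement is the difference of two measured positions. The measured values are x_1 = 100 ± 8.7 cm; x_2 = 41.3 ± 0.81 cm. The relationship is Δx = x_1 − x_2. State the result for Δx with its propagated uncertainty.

Each term contributes (cᵢ δxᵢ)² to (δΔx)²:
  (δx_1)² = 75.7;  (δx_2)² = 0.656
δΔx = √(76.3) = 8.74 cm
Δx = 58.7 cm.

58.7 ± 8.74 cm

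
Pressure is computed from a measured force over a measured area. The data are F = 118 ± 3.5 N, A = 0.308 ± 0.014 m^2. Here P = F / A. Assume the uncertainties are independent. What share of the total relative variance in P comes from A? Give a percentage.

70.1%

(δP/P)² = (1·δF/F)² + (-1·δA/A)²
  F term: (1×0.0297)² = 0.000880
  A term: (-1×0.0455)² = 0.00207
Total = 0.00295. Share from A = 0.00207/0.00295 = 0.701.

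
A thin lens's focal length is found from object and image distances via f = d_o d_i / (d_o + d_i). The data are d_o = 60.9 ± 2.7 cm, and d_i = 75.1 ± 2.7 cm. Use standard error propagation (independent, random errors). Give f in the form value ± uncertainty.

∂f/∂d_o = (d_i/(d_o+d_i))² = 0.305;  ∂f/∂d_i = (d_o/(d_o+d_i))² = 0.201
δf = √((∂f/∂d_o · δd_o)² + (∂f/∂d_i · δd_i)²) = √(0.678 + 0.293) = 0.985 cm
f = 33.6 cm.

33.6 ± 0.985 cm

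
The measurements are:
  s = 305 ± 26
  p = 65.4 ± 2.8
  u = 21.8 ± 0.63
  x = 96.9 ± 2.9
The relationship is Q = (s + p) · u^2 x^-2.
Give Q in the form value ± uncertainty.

18.7 ± 2.05

Let w = s + p = 370. δw = √(δs² + δp²) = √(676 + 7.84) = 26.2, so δw/w = 0.0706.
Q is then a monomial in w, u, x:
δQ/Q = √((δw/w)² + (2·δu/u)² + (-2·δx/x)²) = √(0.00498 + 0.00334 + 0.00358) = 0.109
Q = 18.7, so δQ = 0.109 × 18.7 = 2.05.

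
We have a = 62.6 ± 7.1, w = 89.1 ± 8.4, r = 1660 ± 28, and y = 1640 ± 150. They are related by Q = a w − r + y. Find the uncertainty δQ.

837

Let p = a·w = 5580. δp/p = √((1·δa/a)² + (1·δw/w)²) = √(0.0129 + 0.00889) = 0.147, so δp = 823.
Q = p − r + y: δQ = √(δp² + δr² + δy²) = √(6.77e+05 + 784 + 22500) = 837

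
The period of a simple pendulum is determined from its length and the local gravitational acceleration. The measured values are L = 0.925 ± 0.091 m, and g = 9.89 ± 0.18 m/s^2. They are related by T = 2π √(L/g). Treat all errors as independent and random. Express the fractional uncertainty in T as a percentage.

Relative error in a monomial: (δT/T)² = Σ (nᵢ · δxᵢ/xᵢ)².
  (½·δL/L)² = (0.5×0.0984)² = 0.00242;  (−½·δg/g)² = (-0.5×0.0182)² = 8.28e-05
δT/T = √(0.00250) = 0.0500

5.00%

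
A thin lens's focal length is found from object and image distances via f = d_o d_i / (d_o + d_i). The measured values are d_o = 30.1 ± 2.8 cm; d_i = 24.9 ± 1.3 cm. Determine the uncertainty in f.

∂f/∂d_o = (d_i/(d_o+d_i))² = 0.205;  ∂f/∂d_i = (d_o/(d_o+d_i))² = 0.300
δf = √((∂f/∂d_o · δd_o)² + (∂f/∂d_i · δd_i)²) = √(0.329 + 0.152) = 0.694 cm

0.694 cm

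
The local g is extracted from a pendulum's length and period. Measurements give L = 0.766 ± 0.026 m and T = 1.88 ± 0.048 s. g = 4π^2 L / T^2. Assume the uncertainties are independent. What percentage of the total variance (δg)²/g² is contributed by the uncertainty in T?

(δg/g)² = (1·δL/L)² + (-2·δT/T)²
  L term: (1×0.0339)² = 0.00115
  T term: (-2×0.0255)² = 0.00261
Total = 0.00376. Share from T = 0.00261/0.00376 = 0.694.

69.4%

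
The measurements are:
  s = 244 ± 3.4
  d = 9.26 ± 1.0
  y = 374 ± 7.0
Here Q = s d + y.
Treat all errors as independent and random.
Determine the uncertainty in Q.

Let p = s·d = 2260. δp/p = √((1·δs/s)² + (1·δd/d)²) = √(0.000194 + 0.0117) = 0.109, so δp = 246.
Q = p + y: δQ = √(δp² + δy²) = √(60500 + 49.0) = 246

246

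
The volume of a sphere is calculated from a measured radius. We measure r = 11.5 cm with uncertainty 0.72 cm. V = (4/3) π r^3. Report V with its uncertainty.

6370 ± 1200 cm^3

V ∝ r^3, so δV/V = |3| · δr/r = 3 × 0.0626 = 0.188.
V = 6370 cm^3, so δV = 0.188 × 6370 = 1200 cm^3.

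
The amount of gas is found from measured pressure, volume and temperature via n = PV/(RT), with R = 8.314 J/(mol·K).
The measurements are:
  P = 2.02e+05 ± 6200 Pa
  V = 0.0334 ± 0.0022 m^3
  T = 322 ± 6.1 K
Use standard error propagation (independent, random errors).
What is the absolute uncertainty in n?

0.189 mol

For a monomial n ∝ P, V, T^-1, fractional errors add in quadrature:
  (1·δP/P)² = (1×0.0307)² = 0.000942;  (1·δV/V)² = (1×0.0659)² = 0.00434;  (-1·δT/T)² = (-1×0.0189)² = 0.000359
δn/n = √(0.00564) = 0.0751
n = 2.52 mol, so δn = 0.0751 × 2.52 = 0.189 mol.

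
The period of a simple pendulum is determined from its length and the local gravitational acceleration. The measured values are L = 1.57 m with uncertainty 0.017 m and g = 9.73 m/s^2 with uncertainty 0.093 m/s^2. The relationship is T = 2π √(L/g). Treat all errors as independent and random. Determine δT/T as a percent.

Relative error in a monomial: (δT/T)² = Σ (nᵢ · δxᵢ/xᵢ)².
  (½·δL/L)² = (0.5×0.0108)² = 2.93e-05;  (−½·δg/g)² = (-0.5×0.00956)² = 2.28e-05
δT/T = √(5.22e-05) = 0.00722

0.722%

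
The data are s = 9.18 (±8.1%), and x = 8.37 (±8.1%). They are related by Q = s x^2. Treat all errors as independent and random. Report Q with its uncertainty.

Since Q is a product/quotient, work with relative uncertainties:
  (1·δs/s)² = (1×0.0810)² = 0.00656;  (2·δx/x)² = (2×0.0810)² = 0.0262
δQ/Q = √(0.0328) = 0.181
Q = 643, so δQ = 0.181 × 643 = 116.

643 ± 116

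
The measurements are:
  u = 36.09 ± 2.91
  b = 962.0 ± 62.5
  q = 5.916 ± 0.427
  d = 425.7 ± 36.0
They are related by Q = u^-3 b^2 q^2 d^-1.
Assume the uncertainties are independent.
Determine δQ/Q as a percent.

32.2%

For a monomial Q ∝ u^-3, b^2, q^2, d^-1, fractional errors add in quadrature:
  (-3·δu/u)² = (-3×0.0806)² = 0.0585;  (2·δb/b)² = (2×0.0650)² = 0.0169;  (2·δq/q)² = (2×0.0722)² = 0.0208;  (-1·δd/d)² = (-1×0.0846)² = 0.00715
δQ/Q = √(0.103) = 0.322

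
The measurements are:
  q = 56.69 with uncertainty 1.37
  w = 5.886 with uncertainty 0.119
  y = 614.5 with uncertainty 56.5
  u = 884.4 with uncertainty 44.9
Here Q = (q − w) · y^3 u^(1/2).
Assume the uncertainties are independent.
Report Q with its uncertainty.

(3.506 ± 0.976) × 10^11

Let h = q − w = 50.80. δh = √(δq² + δw²) = √(1.88 + 0.0142) = 1.38, so δh/h = 0.0271.
Q is then a monomial in h, y, u:
δQ/Q = √((δh/h)² + (3·δy/y)² + (½·δu/u)²) = √(0.000733 + 0.0761 + 0.000644) = 0.278
Q = 3.506e+11, so δQ = 0.278 × 3.506e+11 = 9.76e+10.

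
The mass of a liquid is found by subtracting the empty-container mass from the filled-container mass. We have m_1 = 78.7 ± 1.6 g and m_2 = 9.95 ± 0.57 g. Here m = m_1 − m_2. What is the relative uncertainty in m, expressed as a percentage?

Sums and differences: (δm)² = Σ (cᵢ δxᵢ)².
  (δm_1)² = 2.56;  (δm_2)² = 0.325
δm = √(2.88) = 1.70 g
m = 68.8 g, so δm/m = 1.70/68.8 = 0.0247.

2.47%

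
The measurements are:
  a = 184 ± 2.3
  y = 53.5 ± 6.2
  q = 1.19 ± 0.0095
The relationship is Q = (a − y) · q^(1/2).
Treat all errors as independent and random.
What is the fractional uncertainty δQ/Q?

0.0508

Let u = a − y = 130. δu = √(δa² + δy²) = √(5.29 + 38.4) = 6.61, so δu/u = 0.0507.
Q is then a monomial in u, q:
δQ/Q = √((δu/u)² + (½·δq/q)²) = √(0.00257 + 1.59e-05) = 0.0508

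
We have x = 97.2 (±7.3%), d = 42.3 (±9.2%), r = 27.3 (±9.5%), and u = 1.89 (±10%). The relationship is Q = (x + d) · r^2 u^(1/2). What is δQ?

Let w = x + d = 140. δw = √(δx² + δd²) = √(50.3 + 15.1) = 8.09, so δw/w = 0.0580.
Q is then a monomial in w, r, u:
δQ/Q = √((δw/w)² + (2·δr/r)² + (½·δu/u)²) = √(0.00337 + 0.0361 + 0.00250) = 0.205
Q = 1.43e+05, so δQ = 0.205 × 1.43e+05 = 29300.

29300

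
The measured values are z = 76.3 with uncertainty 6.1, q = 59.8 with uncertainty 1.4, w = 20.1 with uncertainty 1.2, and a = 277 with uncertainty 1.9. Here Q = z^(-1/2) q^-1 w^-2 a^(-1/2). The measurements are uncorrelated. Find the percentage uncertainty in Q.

Q is a product of powers, so relative uncertainties combine in quadrature:
  (−½·δz/z)² = (-0.5×0.0799)² = 0.00160;  (-1·δq/q)² = (-1×0.0234)² = 0.000548;  (-2·δw/w)² = (-2×0.0597)² = 0.0143;  (−½·δa/a)² = (-0.5×0.00686)² = 1.18e-05
δQ/Q = √(0.0164) = 0.128

12.8%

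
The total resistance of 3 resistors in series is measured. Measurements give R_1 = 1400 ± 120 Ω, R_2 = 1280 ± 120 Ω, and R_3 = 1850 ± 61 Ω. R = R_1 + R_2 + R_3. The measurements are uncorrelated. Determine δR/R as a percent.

R is a linear combination, so absolute uncertainties add in quadrature:
  (δR_1)² = 14400;  (δR_2)² = 14400;  (δR_3)² = 3720
δR = √(32500) = 180 Ω
R = 4530 Ω, so δR/R = 180/4530 = 0.0398.

3.98%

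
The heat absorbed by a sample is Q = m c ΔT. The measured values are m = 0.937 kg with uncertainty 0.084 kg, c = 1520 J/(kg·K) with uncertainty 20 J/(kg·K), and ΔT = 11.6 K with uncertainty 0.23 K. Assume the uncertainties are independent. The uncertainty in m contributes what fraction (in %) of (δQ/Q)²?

(δQ/Q)² = (1·δm/m)² + (1·δc/c)² + (1·δΔT/ΔT)²
  m term: (1×0.0896)² = 0.00804
  c term: (1×0.0132)² = 0.000173
  ΔT term: (1×0.0198)² = 0.000393
Total = 0.00860. Share from m = 0.00804/0.00860 = 0.934.

93.4%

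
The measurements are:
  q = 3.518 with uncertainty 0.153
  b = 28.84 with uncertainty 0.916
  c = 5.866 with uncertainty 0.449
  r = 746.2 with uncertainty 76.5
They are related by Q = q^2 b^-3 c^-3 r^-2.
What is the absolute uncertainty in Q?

For a monomial Q ∝ q^2, b^-3, c^-3, r^-2, fractional errors add in quadrature:
  (2·δq/q)² = (2×0.0435)² = 0.00757;  (-3·δb/b)² = (-3×0.0318)² = 0.00908;  (-3·δc/c)² = (-3×0.0765)² = 0.0527;  (-2·δr/r)² = (-2×0.103)² = 0.0420
δQ/Q = √(0.111) = 0.334
Q = 4.591e-12, so δQ = 0.334 × 4.591e-12 = 1.53e-12.

1.53e-12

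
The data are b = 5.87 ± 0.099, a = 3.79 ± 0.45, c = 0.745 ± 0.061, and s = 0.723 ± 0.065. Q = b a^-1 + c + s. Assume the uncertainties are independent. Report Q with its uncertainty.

3.02 ± 0.206

Let p = b·a^-1 = 1.55. δp/p = √((1·δb/b)² + (-1·δa/a)²) = √(0.000284 + 0.0141) = 0.120, so δp = 0.186.
Q = p + c + s: δQ = √(δp² + δc² + δs²) = √(0.0345 + 0.00372 + 0.00423) = 0.206
Q = 3.02.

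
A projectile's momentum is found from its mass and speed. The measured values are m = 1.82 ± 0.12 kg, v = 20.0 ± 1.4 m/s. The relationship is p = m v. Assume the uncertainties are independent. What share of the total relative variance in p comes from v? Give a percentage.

53.0%

(δp/p)² = (1·δm/m)² + (1·δv/v)²
  m term: (1×0.0659)² = 0.00435
  v term: (1×0.0700)² = 0.00490
Total = 0.00925. Share from v = 0.00490/0.00925 = 0.530.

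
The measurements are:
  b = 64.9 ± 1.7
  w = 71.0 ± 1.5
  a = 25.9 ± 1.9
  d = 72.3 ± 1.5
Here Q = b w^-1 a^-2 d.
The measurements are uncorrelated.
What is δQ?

0.0150

Since Q is a product/quotient, work with relative uncertainties:
  (1·δb/b)² = (1×0.0262)² = 0.000686;  (-1·δw/w)² = (-1×0.0211)² = 0.000446;  (-2·δa/a)² = (-2×0.0734)² = 0.0215;  (1·δd/d)² = (1×0.0207)² = 0.000430
δQ/Q = √(0.0231) = 0.152
Q = 0.0985, so δQ = 0.152 × 0.0985 = 0.0150.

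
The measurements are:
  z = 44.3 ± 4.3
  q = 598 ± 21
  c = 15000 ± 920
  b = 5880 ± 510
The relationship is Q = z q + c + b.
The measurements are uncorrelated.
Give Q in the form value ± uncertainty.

47400 ± 2930

Let p = z·q = 26500. δp/p = √((1·δz/z)² + (1·δq/q)²) = √(0.00942 + 0.00123) = 0.103, so δp = 2730.
Q = p + c + b: δQ = √(δp² + δc² + δb²) = √(7.48e+06 + 8.46e+05 + 2.6e+05) = 2930
Q = 47400.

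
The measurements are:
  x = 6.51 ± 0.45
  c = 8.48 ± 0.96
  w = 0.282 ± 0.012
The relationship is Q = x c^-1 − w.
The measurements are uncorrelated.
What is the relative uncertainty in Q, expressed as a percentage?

21.1%

Let p = x·c^-1 = 0.768. δp/p = √((1·δx/x)² + (-1·δc/c)²) = √(0.00478 + 0.0128) = 0.133, so δp = 0.102.
Q = p − w: δQ = √(δp² + δw²) = √(0.0104 + 0.000144) = 0.103
Q = 0.486, so δQ/Q = 0.103/0.486 = 0.211.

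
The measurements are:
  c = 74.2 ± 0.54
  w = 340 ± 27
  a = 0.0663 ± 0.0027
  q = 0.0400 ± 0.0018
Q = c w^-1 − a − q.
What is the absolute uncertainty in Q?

Let p = c·w^-1 = 0.218. δp/p = √((1·δc/c)² + (-1·δw/w)²) = √(5.3e-05 + 0.00631) = 0.0797, so δp = 0.0174.
Q = p − a − q: δQ = √(δp² + δa² + δq²) = √(0.000303 + 7.29e-06 + 3.24e-06) = 0.0177

0.0177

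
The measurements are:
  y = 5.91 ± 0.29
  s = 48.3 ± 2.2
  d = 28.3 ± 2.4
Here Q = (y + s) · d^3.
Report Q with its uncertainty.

(1.23 ± 0.317) × 10^6

Let u = y + s = 54.2. δu = √(δy² + δs²) = √(0.0841 + 4.84) = 2.22, so δu/u = 0.0409.
Q is then a monomial in u, d:
δQ/Q = √((δu/u)² + (3·δd/d)²) = √(0.00168 + 0.0647) = 0.258
Q = 1.23e+06, so δQ = 0.258 × 1.23e+06 = 3.17e+05.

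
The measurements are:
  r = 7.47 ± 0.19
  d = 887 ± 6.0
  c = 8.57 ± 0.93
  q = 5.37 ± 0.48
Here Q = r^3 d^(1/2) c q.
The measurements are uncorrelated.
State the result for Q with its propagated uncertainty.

Q is a product of powers, so relative uncertainties combine in quadrature:
  (3·δr/r)² = (3×0.0254)² = 0.00582;  (½·δd/d)² = (0.5×0.00676)² = 1.14e-05;  (1·δc/c)² = (1×0.109)² = 0.0118;  (1·δq/q)² = (1×0.0894)² = 0.00799
δQ/Q = √(0.0256) = 0.160
Q = 5.71e+05, so δQ = 0.160 × 5.71e+05 = 91400.

(5.71 ± 0.914) × 10^5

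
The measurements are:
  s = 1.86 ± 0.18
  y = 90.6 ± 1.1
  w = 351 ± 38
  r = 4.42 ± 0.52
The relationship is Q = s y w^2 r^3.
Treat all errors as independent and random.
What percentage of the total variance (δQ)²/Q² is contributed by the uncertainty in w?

(δQ/Q)² = (1·δs/s)² + (1·δy/y)² + (2·δw/w)² + (3·δr/r)²
  s term: (1×0.0968)² = 0.00937
  y term: (1×0.0121)² = 0.000147
  w term: (2×0.108)² = 0.0469
  r term: (3×0.118)² = 0.125
Total = 0.181. Share from w = 0.0469/0.181 = 0.259.

25.9%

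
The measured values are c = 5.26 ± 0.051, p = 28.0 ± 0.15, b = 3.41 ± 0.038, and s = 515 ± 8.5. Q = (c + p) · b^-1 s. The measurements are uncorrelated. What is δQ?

Let u = c + p = 33.3. δu = √(δc² + δp²) = √(0.00260 + 0.0225) = 0.158, so δu/u = 0.00476.
Q is then a monomial in u, b, s:
δQ/Q = √((δu/u)² + (-1·δb/b)² + (1·δs/s)²) = √(2.27e-05 + 0.000124 + 0.000272) = 0.0205
Q = 5020, so δQ = 0.0205 × 5020 = 103.

103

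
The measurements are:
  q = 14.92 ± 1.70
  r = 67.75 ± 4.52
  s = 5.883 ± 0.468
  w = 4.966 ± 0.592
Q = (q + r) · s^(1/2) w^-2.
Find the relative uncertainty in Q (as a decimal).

Let u = q + r = 82.67. δu = √(δq² + δr²) = √(2.89 + 20.4) = 4.83, so δu/u = 0.0584.
Q is then a monomial in u, s, w:
δQ/Q = √((δu/u)² + (½·δs/s)² + (-2·δw/w)²) = √(0.00341 + 0.00158 + 0.0568) = 0.249

0.249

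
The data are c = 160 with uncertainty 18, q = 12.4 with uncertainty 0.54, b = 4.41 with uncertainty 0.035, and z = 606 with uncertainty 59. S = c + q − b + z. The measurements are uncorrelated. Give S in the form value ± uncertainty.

For a sum/difference, combine absolute errors in quadrature:
  (δc)² = 324;  (δq)² = 0.292;  (δb)² = 0.00123;  (δz)² = 3480
δS = √(3810) = 61.7
S = 774.

774 ± 61.7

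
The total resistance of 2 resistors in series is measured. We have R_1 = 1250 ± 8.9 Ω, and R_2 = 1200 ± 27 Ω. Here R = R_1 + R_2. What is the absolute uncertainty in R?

Absolute uncertainties add in quadrature for a linear combination:
  (δR_1)² = 79.2;  (δR_2)² = 729
δR = √(808) = 28.4 Ω

28.4 Ω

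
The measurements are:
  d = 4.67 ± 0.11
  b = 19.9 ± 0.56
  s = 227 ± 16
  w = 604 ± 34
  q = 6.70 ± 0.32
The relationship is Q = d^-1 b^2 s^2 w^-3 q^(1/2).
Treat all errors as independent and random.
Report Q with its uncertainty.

0.0513 ± 0.0118

Each factor contributes (exponent × relative error)² to (δQ/Q)²:
  (-1·δd/d)² = (-1×0.0236)² = 0.000555;  (2·δb/b)² = (2×0.0281)² = 0.00317;  (2·δs/s)² = (2×0.0705)² = 0.0199;  (-3·δw/w)² = (-3×0.0563)² = 0.0285;  (½·δq/q)² = (0.5×0.0478)² = 0.000570
δQ/Q = √(0.0527) = 0.230
Q = 0.0513, so δQ = 0.230 × 0.0513 = 0.0118.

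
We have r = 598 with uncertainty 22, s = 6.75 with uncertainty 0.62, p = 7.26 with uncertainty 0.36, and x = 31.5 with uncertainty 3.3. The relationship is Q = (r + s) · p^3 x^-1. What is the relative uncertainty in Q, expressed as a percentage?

18.6%

Let u = r + s = 605. δu = √(δr² + δs²) = √(484 + 0.384) = 22.0, so δu/u = 0.0364.
Q is then a monomial in u, p, x:
δQ/Q = √((δu/u)² + (3·δp/p)² + (-1·δx/x)²) = √(0.00132 + 0.0221 + 0.0110) = 0.186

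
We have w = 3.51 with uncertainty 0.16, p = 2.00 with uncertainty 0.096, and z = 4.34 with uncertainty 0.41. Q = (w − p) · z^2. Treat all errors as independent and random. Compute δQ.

6.42

Let u = w − p = 1.51. δu = √(δw² + δp²) = √(0.0256 + 0.00922) = 0.187, so δu/u = 0.124.
Q is then a monomial in u, z:
δQ/Q = √((δu/u)² + (2·δz/z)²) = √(0.0153 + 0.0357) = 0.226
Q = 28.4, so δQ = 0.226 × 28.4 = 6.42.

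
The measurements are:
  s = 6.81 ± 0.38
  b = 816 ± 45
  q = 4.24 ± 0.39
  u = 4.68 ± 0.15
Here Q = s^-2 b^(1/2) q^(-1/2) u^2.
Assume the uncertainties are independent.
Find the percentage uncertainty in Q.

For a monomial Q ∝ s^-2, b^(1/2), q^(-1/2), u^2, fractional errors add in quadrature:
  (-2·δs/s)² = (-2×0.0558)² = 0.0125;  (½·δb/b)² = (0.5×0.0551)² = 0.000760;  (−½·δq/q)² = (-0.5×0.0920)² = 0.00212;  (2·δu/u)² = (2×0.0321)² = 0.00411
δQ/Q = √(0.0194) = 0.139

13.9%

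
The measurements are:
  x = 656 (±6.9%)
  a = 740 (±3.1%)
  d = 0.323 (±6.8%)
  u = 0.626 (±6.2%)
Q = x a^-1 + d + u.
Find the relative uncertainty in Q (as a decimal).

Let p = x·a^-1 = 0.886. δp/p = √((1·δx/x)² + (-1·δa/a)²) = √(0.00476 + 0.000961) = 0.0756, so δp = 0.0671.
Q = p + d + u: δQ = √(δp² + δd² + δu²) = √(0.00450 + 0.000482 + 0.00151) = 0.0805
Q = 1.84, so δQ/Q = 0.0805/1.84 = 0.0439.

0.0439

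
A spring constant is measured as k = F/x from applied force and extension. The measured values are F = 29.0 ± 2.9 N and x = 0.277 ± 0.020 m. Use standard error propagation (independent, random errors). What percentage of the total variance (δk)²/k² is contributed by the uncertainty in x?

34.3%

(δk/k)² = (1·δF/F)² + (-1·δx/x)²
  F term: (1×0.100)² = 0.0100
  x term: (-1×0.0722)² = 0.00521
Total = 0.0152. Share from x = 0.00521/0.0152 = 0.343.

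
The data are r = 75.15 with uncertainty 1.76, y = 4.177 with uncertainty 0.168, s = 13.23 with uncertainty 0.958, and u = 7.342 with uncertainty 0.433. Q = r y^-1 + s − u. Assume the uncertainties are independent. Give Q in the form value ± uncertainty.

Let p = r·y^-1 = 17.99. δp/p = √((1·δr/r)² + (-1·δy/y)²) = √(0.000548 + 0.00162) = 0.0465, so δp = 0.837.
Q = p + s − u: δQ = √(δp² + δs² + δu²) = √(0.701 + 0.918 + 0.187) = 1.34
Q = 23.88.

23.88 ± 1.34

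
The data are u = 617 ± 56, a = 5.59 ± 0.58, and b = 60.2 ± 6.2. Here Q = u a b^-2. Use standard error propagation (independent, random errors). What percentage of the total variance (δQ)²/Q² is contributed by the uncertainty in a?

17.5%

(δQ/Q)² = (1·δu/u)² + (1·δa/a)² + (-2·δb/b)²
  u term: (1×0.0908)² = 0.00824
  a term: (1×0.104)² = 0.0108
  b term: (-2×0.103)² = 0.0424
Total = 0.0614. Share from a = 0.0108/0.0614 = 0.175.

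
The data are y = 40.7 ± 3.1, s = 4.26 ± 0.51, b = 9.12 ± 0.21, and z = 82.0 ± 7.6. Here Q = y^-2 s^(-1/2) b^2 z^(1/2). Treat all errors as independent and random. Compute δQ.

0.0388

Q is a product of powers, so relative uncertainties combine in quadrature:
  (-2·δy/y)² = (-2×0.0762)² = 0.0232;  (−½·δs/s)² = (-0.5×0.120)² = 0.00358;  (2·δb/b)² = (2×0.0230)² = 0.00212;  (½·δz/z)² = (0.5×0.0927)² = 0.00215
δQ/Q = √(0.0311) = 0.176
Q = 0.220, so δQ = 0.176 × 0.220 = 0.0388.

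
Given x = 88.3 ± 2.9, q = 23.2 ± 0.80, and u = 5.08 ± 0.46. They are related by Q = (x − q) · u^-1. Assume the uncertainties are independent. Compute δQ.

Let w = x − q = 65.1. δw = √(δx² + δq²) = √(8.41 + 0.640) = 3.01, so δw/w = 0.0462.
Q is then a monomial in w, u:
δQ/Q = √((δw/w)² + (-1·δu/u)²) = √(0.00214 + 0.00820) = 0.102
Q = 12.8, so δQ = 0.102 × 12.8 = 1.30.

1.30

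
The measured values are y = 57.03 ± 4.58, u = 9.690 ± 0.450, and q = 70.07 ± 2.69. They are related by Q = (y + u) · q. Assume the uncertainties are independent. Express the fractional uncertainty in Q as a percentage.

7.89%

Let w = y + u = 66.72. δw = √(δy² + δu²) = √(21.0 + 0.203) = 4.60, so δw/w = 0.0690.
Q is then a monomial in w, q:
δQ/Q = √((δw/w)² + (1·δq/q)²) = √(0.00476 + 0.00147) = 0.0789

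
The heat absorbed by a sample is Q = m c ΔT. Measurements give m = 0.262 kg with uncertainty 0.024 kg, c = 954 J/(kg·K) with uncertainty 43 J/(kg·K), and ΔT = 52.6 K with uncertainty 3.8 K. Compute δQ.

1640 J

Relative error in a monomial: (δQ/Q)² = Σ (nᵢ · δxᵢ/xᵢ)².
  (1·δm/m)² = (1×0.0916)² = 0.00839;  (1·δc/c)² = (1×0.0451)² = 0.00203;  (1·δΔT/ΔT)² = (1×0.0722)² = 0.00522
δQ/Q = √(0.0156) = 0.125
Q = 13100 J, so δQ = 0.125 × 13100 = 1640 J.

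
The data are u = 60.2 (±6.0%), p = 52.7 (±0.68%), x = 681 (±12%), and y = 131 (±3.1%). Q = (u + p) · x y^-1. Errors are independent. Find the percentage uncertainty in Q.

Let w = u + p = 113. δw = √(δu² + δp²) = √(13.0 + 0.128) = 3.63, so δw/w = 0.0321.
Q is then a monomial in w, x, y:
δQ/Q = √((δw/w)² + (1·δx/x)² + (-1·δy/y)²) = √(0.00103 + 0.0144 + 0.000961) = 0.128

12.8%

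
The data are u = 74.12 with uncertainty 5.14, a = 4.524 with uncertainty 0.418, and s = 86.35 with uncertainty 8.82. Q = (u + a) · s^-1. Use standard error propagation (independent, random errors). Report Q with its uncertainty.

0.9108 ± 0.111

Let w = u + a = 78.64. δw = √(δu² + δa²) = √(26.4 + 0.175) = 5.16, so δw/w = 0.0656.
Q is then a monomial in w, s:
δQ/Q = √((δw/w)² + (-1·δs/s)²) = √(0.00430 + 0.0104) = 0.121
Q = 0.9108, so δQ = 0.121 × 0.9108 = 0.111.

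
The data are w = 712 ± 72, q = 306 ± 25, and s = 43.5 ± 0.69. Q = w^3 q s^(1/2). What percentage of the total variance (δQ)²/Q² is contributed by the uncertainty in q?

6.76%

(δQ/Q)² = (3·δw/w)² + (1·δq/q)² + (½·δs/s)²
  w term: (3×0.101)² = 0.0920
  q term: (1×0.0817)² = 0.00667
  s term: (0.5×0.0159)² = 6.29e-05
Total = 0.0988. Share from q = 0.00667/0.0988 = 0.0676.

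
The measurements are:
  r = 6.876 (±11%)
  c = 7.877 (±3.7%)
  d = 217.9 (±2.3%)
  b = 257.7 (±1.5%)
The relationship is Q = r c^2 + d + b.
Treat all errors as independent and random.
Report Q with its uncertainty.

Let p = r·c^2 = 426.6. δp/p = √((1·δr/r)² + (2·δc/c)²) = √(0.0121 + 0.00548) = 0.133, so δp = 56.6.
Q = p + d + b: δQ = √(δp² + δd² + δb²) = √(3200 + 25.1 + 14.9) = 56.9
Q = 902.2.

902.2 ± 56.9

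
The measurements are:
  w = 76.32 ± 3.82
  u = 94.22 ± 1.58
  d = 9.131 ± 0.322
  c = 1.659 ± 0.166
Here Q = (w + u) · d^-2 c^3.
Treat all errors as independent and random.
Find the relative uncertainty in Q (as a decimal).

Let h = w + u = 170.5. δh = √(δw² + δu²) = √(14.6 + 2.50) = 4.13, so δh/h = 0.0242.
Q is then a monomial in h, d, c:
δQ/Q = √((δh/h)² + (-2·δd/d)² + (3·δc/c)²) = √(0.000588 + 0.00497 + 0.0901) = 0.309

0.309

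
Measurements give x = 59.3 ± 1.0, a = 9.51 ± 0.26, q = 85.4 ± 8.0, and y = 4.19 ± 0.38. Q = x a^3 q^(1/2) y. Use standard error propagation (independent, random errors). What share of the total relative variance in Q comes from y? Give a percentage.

(δQ/Q)² = (1·δx/x)² + (3·δa/a)² + (½·δq/q)² + (1·δy/y)²
  x term: (1×0.0169)² = 0.000284
  a term: (3×0.0273)² = 0.00673
  q term: (0.5×0.0937)² = 0.00219
  y term: (1×0.0907)² = 0.00823
Total = 0.0174. Share from y = 0.00823/0.0174 = 0.472.

47.2%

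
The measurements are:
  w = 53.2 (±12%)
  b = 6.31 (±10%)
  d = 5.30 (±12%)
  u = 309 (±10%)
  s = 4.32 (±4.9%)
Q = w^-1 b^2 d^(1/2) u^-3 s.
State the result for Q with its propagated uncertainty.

(2.52 ± 0.978) × 10^-7

Q is a product of powers, so relative uncertainties combine in quadrature:
  (-1·δw/w)² = (-1×0.120)² = 0.0144;  (2·δb/b)² = (2×0.100)² = 0.0400;  (½·δd/d)² = (0.5×0.120)² = 0.00360;  (-3·δu/u)² = (-3×0.100)² = 0.0900;  (1·δs/s)² = (1×0.0490)² = 0.00240
δQ/Q = √(0.150) = 0.388
Q = 2.52e-07, so δQ = 0.388 × 2.52e-07 = 9.78e-08.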